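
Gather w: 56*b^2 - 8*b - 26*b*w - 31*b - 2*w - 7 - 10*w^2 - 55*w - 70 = 56*b^2 - 39*b - 10*w^2 + w*(-26*b - 57) - 77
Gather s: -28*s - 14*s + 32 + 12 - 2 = 42 - 42*s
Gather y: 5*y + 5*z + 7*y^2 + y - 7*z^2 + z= 7*y^2 + 6*y - 7*z^2 + 6*z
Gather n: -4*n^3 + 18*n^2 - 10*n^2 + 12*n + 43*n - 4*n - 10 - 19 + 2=-4*n^3 + 8*n^2 + 51*n - 27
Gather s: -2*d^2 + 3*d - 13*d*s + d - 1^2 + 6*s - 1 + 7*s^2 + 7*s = -2*d^2 + 4*d + 7*s^2 + s*(13 - 13*d) - 2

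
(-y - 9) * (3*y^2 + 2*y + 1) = -3*y^3 - 29*y^2 - 19*y - 9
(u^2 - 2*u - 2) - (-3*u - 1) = u^2 + u - 1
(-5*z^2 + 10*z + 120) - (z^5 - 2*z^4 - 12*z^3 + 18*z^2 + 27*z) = -z^5 + 2*z^4 + 12*z^3 - 23*z^2 - 17*z + 120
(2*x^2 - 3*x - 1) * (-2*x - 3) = -4*x^3 + 11*x + 3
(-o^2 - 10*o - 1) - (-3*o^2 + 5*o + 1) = 2*o^2 - 15*o - 2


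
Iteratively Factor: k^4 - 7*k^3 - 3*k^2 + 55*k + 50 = (k + 2)*(k^3 - 9*k^2 + 15*k + 25) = (k - 5)*(k + 2)*(k^2 - 4*k - 5) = (k - 5)*(k + 1)*(k + 2)*(k - 5)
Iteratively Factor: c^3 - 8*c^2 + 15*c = (c)*(c^2 - 8*c + 15) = c*(c - 3)*(c - 5)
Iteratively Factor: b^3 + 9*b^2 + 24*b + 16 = (b + 4)*(b^2 + 5*b + 4) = (b + 1)*(b + 4)*(b + 4)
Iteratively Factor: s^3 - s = (s - 1)*(s^2 + s) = (s - 1)*(s + 1)*(s)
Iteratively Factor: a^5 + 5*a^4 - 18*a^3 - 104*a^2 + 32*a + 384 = (a + 4)*(a^4 + a^3 - 22*a^2 - 16*a + 96) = (a + 4)^2*(a^3 - 3*a^2 - 10*a + 24) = (a + 3)*(a + 4)^2*(a^2 - 6*a + 8) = (a - 4)*(a + 3)*(a + 4)^2*(a - 2)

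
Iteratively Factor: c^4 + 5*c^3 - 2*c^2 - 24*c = (c + 4)*(c^3 + c^2 - 6*c) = c*(c + 4)*(c^2 + c - 6) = c*(c + 3)*(c + 4)*(c - 2)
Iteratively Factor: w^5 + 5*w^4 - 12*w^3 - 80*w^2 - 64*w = (w)*(w^4 + 5*w^3 - 12*w^2 - 80*w - 64) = w*(w - 4)*(w^3 + 9*w^2 + 24*w + 16) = w*(w - 4)*(w + 4)*(w^2 + 5*w + 4) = w*(w - 4)*(w + 1)*(w + 4)*(w + 4)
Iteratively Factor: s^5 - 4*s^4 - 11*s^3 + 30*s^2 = (s - 2)*(s^4 - 2*s^3 - 15*s^2) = s*(s - 2)*(s^3 - 2*s^2 - 15*s) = s*(s - 5)*(s - 2)*(s^2 + 3*s) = s^2*(s - 5)*(s - 2)*(s + 3)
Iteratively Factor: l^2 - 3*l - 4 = (l - 4)*(l + 1)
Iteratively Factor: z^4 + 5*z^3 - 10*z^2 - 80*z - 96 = (z + 2)*(z^3 + 3*z^2 - 16*z - 48) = (z - 4)*(z + 2)*(z^2 + 7*z + 12) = (z - 4)*(z + 2)*(z + 4)*(z + 3)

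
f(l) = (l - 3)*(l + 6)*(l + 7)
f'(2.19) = 61.19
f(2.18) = -61.58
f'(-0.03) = 2.40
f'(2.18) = 60.86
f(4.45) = 173.50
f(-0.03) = -126.08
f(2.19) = -60.97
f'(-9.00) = 66.00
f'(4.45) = 151.41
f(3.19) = 17.79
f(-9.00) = -72.00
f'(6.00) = 231.00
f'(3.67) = 116.81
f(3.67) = 69.13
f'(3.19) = 97.33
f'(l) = (l - 3)*(l + 6) + (l - 3)*(l + 7) + (l + 6)*(l + 7) = 3*l^2 + 20*l + 3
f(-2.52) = -86.06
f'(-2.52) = -28.35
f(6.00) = 468.00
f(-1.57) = -109.93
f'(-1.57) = -21.01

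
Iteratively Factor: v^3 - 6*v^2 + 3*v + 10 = (v - 5)*(v^2 - v - 2) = (v - 5)*(v + 1)*(v - 2)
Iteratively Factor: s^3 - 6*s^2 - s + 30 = (s - 3)*(s^2 - 3*s - 10) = (s - 5)*(s - 3)*(s + 2)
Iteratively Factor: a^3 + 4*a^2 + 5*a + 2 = (a + 1)*(a^2 + 3*a + 2) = (a + 1)^2*(a + 2)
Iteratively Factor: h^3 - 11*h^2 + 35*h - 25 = (h - 1)*(h^2 - 10*h + 25) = (h - 5)*(h - 1)*(h - 5)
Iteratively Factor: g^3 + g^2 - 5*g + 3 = (g + 3)*(g^2 - 2*g + 1) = (g - 1)*(g + 3)*(g - 1)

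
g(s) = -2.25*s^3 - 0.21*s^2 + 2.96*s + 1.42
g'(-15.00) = -1509.49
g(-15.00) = 7503.52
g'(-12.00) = -964.00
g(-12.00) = 3823.66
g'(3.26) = -70.15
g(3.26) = -69.12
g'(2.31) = -34.03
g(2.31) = -20.60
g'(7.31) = -360.80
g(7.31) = -867.05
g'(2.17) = -29.74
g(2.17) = -16.14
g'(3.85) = -98.71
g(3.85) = -118.70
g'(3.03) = -60.28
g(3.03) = -54.13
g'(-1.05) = -4.04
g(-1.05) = 0.69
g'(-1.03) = -3.77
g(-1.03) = 0.61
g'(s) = -6.75*s^2 - 0.42*s + 2.96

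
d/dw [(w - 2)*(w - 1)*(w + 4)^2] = 4*w^3 + 15*w^2 - 12*w - 32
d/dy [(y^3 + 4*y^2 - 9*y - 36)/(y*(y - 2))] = (y^4 - 4*y^3 + y^2 + 72*y - 72)/(y^2*(y^2 - 4*y + 4))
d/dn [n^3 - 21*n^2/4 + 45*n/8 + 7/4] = 3*n^2 - 21*n/2 + 45/8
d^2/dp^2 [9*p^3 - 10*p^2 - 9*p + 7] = 54*p - 20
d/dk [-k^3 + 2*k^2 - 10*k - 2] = -3*k^2 + 4*k - 10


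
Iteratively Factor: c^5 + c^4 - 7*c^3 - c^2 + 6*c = (c - 1)*(c^4 + 2*c^3 - 5*c^2 - 6*c) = (c - 1)*(c + 3)*(c^3 - c^2 - 2*c) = (c - 2)*(c - 1)*(c + 3)*(c^2 + c) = (c - 2)*(c - 1)*(c + 1)*(c + 3)*(c)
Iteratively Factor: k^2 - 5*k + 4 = (k - 1)*(k - 4)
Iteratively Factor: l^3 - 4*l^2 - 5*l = (l - 5)*(l^2 + l) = (l - 5)*(l + 1)*(l)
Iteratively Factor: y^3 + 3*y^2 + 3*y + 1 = (y + 1)*(y^2 + 2*y + 1) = (y + 1)^2*(y + 1)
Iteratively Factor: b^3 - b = (b)*(b^2 - 1) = b*(b - 1)*(b + 1)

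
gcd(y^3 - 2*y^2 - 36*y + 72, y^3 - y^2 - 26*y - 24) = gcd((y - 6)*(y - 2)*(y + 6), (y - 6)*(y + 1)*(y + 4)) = y - 6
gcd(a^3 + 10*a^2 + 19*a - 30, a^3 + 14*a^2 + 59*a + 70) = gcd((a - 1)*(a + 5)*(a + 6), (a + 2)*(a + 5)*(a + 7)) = a + 5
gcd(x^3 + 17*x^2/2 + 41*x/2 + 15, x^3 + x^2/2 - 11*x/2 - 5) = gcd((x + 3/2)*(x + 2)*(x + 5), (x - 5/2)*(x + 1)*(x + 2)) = x + 2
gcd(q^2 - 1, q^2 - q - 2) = q + 1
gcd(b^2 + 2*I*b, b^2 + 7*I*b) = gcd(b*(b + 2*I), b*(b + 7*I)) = b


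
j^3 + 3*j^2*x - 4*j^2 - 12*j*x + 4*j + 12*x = (j - 2)^2*(j + 3*x)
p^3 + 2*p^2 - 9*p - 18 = (p - 3)*(p + 2)*(p + 3)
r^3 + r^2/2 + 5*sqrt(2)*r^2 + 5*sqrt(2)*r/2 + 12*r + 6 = (r + 1/2)*(r + 2*sqrt(2))*(r + 3*sqrt(2))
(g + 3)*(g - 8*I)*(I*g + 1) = I*g^3 + 9*g^2 + 3*I*g^2 + 27*g - 8*I*g - 24*I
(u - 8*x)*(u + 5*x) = u^2 - 3*u*x - 40*x^2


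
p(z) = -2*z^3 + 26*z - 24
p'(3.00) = -28.00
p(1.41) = 7.05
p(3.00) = 0.00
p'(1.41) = 14.07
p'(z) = 26 - 6*z^2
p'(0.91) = 21.03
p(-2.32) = -59.35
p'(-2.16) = -1.99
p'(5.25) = -139.38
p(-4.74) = 65.75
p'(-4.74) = -108.81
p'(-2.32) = -6.29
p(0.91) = -1.85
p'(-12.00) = -838.00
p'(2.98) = -27.28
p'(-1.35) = 15.06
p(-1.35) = -54.18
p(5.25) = -176.91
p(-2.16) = -60.00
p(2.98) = 0.55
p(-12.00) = 3120.00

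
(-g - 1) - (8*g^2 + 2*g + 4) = -8*g^2 - 3*g - 5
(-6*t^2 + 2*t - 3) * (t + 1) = -6*t^3 - 4*t^2 - t - 3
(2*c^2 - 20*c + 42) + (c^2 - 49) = 3*c^2 - 20*c - 7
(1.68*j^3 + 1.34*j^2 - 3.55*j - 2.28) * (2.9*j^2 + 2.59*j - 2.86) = 4.872*j^5 + 8.2372*j^4 - 11.6292*j^3 - 19.6389*j^2 + 4.2478*j + 6.5208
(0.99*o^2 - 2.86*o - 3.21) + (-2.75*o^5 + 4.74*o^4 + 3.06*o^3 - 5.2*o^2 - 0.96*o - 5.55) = -2.75*o^5 + 4.74*o^4 + 3.06*o^3 - 4.21*o^2 - 3.82*o - 8.76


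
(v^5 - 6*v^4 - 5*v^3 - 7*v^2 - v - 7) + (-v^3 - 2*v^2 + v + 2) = v^5 - 6*v^4 - 6*v^3 - 9*v^2 - 5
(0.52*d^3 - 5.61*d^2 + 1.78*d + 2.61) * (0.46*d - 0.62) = 0.2392*d^4 - 2.903*d^3 + 4.297*d^2 + 0.097*d - 1.6182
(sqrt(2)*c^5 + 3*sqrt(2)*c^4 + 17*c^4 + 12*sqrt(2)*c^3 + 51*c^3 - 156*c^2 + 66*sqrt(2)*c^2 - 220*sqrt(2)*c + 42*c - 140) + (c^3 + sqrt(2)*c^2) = sqrt(2)*c^5 + 3*sqrt(2)*c^4 + 17*c^4 + 12*sqrt(2)*c^3 + 52*c^3 - 156*c^2 + 67*sqrt(2)*c^2 - 220*sqrt(2)*c + 42*c - 140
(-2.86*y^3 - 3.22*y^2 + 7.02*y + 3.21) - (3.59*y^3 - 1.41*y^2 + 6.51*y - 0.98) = -6.45*y^3 - 1.81*y^2 + 0.51*y + 4.19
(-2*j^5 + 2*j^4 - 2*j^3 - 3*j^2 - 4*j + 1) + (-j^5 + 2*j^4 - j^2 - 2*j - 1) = -3*j^5 + 4*j^4 - 2*j^3 - 4*j^2 - 6*j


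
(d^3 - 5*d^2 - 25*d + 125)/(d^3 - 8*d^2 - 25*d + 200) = (d - 5)/(d - 8)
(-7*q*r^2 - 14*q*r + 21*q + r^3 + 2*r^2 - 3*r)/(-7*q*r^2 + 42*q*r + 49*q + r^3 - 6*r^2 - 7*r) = (r^2 + 2*r - 3)/(r^2 - 6*r - 7)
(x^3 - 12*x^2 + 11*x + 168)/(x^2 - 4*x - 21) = x - 8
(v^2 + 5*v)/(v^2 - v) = (v + 5)/(v - 1)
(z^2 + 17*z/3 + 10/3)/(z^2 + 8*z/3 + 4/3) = (z + 5)/(z + 2)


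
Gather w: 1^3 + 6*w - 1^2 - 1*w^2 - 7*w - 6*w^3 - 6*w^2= -6*w^3 - 7*w^2 - w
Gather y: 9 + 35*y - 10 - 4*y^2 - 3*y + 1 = -4*y^2 + 32*y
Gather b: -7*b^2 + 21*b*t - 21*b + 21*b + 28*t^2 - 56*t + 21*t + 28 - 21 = -7*b^2 + 21*b*t + 28*t^2 - 35*t + 7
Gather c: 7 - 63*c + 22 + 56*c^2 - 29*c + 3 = 56*c^2 - 92*c + 32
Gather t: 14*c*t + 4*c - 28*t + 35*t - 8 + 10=4*c + t*(14*c + 7) + 2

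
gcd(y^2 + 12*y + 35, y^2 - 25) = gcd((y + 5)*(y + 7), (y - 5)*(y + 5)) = y + 5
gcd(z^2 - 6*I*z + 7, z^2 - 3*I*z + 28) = z - 7*I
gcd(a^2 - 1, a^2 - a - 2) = a + 1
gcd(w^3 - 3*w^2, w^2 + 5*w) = w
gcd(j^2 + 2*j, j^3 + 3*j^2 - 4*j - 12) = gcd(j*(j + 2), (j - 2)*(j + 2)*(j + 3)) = j + 2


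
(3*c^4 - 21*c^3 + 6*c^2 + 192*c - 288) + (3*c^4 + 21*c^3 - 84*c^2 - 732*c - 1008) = 6*c^4 - 78*c^2 - 540*c - 1296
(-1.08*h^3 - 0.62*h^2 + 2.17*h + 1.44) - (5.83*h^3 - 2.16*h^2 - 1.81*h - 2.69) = -6.91*h^3 + 1.54*h^2 + 3.98*h + 4.13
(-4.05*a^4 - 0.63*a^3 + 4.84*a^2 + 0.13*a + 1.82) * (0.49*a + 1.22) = -1.9845*a^5 - 5.2497*a^4 + 1.603*a^3 + 5.9685*a^2 + 1.0504*a + 2.2204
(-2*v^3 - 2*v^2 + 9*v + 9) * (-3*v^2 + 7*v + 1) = 6*v^5 - 8*v^4 - 43*v^3 + 34*v^2 + 72*v + 9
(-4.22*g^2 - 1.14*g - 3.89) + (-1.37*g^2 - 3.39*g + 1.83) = -5.59*g^2 - 4.53*g - 2.06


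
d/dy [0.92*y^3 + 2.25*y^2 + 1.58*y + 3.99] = 2.76*y^2 + 4.5*y + 1.58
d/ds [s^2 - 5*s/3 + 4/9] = 2*s - 5/3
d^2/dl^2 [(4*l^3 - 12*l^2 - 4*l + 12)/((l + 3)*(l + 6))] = 8*(89*l^3 + 657*l^2 + 1107*l - 621)/(l^6 + 27*l^5 + 297*l^4 + 1701*l^3 + 5346*l^2 + 8748*l + 5832)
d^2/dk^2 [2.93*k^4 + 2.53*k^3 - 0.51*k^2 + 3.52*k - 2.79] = 35.16*k^2 + 15.18*k - 1.02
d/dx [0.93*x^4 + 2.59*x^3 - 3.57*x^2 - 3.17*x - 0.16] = 3.72*x^3 + 7.77*x^2 - 7.14*x - 3.17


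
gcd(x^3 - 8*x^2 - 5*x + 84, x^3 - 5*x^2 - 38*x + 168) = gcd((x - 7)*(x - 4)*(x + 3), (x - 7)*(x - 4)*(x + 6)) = x^2 - 11*x + 28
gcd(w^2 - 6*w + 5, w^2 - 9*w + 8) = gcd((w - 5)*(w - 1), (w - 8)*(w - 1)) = w - 1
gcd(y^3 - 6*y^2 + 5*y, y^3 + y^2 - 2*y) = y^2 - y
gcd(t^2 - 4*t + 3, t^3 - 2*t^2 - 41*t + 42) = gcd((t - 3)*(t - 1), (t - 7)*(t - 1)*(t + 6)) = t - 1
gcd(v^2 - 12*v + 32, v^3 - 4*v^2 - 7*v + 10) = 1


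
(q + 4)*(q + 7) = q^2 + 11*q + 28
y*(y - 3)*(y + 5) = y^3 + 2*y^2 - 15*y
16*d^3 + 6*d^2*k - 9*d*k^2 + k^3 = (-8*d + k)*(-2*d + k)*(d + k)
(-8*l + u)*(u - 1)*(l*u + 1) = -8*l^2*u^2 + 8*l^2*u + l*u^3 - l*u^2 - 8*l*u + 8*l + u^2 - u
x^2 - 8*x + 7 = (x - 7)*(x - 1)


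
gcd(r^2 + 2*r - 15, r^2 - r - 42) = 1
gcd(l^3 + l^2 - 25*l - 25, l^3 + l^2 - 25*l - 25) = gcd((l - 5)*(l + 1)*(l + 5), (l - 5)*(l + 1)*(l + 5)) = l^3 + l^2 - 25*l - 25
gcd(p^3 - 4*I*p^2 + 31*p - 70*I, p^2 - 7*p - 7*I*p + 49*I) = p - 7*I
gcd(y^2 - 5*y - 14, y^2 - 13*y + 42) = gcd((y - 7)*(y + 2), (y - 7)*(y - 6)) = y - 7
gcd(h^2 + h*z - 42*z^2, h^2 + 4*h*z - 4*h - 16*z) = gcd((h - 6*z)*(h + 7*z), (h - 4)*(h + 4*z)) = 1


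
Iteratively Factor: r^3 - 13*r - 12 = (r + 3)*(r^2 - 3*r - 4) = (r - 4)*(r + 3)*(r + 1)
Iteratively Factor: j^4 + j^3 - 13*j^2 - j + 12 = (j + 1)*(j^3 - 13*j + 12) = (j - 1)*(j + 1)*(j^2 + j - 12) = (j - 3)*(j - 1)*(j + 1)*(j + 4)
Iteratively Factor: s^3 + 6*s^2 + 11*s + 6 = (s + 3)*(s^2 + 3*s + 2) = (s + 2)*(s + 3)*(s + 1)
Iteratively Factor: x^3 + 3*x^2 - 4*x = (x + 4)*(x^2 - x) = (x - 1)*(x + 4)*(x)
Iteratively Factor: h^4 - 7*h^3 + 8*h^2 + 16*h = (h - 4)*(h^3 - 3*h^2 - 4*h) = (h - 4)^2*(h^2 + h) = (h - 4)^2*(h + 1)*(h)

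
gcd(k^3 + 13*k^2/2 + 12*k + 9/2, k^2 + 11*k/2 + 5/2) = k + 1/2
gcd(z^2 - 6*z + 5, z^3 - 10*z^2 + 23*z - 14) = z - 1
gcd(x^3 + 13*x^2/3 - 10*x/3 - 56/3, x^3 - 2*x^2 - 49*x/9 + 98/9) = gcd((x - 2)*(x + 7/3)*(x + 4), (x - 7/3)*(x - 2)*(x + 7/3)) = x^2 + x/3 - 14/3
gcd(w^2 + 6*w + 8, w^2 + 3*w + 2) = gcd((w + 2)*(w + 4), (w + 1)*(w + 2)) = w + 2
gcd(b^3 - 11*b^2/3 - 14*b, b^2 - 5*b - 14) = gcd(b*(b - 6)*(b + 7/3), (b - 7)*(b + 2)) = 1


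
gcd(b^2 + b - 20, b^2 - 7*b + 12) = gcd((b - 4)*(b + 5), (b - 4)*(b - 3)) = b - 4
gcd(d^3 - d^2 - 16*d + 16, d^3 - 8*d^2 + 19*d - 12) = d^2 - 5*d + 4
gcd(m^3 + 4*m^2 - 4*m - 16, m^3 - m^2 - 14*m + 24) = m^2 + 2*m - 8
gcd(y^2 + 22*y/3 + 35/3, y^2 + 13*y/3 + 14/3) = y + 7/3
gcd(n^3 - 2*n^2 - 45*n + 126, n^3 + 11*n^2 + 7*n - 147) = n^2 + 4*n - 21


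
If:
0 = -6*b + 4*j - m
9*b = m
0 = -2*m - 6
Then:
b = -1/3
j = -5/4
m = -3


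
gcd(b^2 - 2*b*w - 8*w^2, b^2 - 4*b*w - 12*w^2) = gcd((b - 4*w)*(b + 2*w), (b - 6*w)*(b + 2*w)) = b + 2*w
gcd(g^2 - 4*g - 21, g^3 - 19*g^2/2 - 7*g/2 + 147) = g - 7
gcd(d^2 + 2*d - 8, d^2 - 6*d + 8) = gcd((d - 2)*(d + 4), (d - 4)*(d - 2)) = d - 2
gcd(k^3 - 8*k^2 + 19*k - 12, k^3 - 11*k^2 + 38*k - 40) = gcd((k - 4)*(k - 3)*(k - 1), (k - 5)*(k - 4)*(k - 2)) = k - 4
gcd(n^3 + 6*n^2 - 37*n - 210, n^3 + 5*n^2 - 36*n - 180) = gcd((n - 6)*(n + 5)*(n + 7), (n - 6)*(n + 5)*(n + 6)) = n^2 - n - 30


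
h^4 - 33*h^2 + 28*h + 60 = (h - 5)*(h - 2)*(h + 1)*(h + 6)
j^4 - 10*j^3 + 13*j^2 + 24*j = j*(j - 8)*(j - 3)*(j + 1)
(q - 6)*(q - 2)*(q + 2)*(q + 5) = q^4 - q^3 - 34*q^2 + 4*q + 120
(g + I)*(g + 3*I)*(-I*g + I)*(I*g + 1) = g^4 - g^3 + 3*I*g^3 + g^2 - 3*I*g^2 - g + 3*I*g - 3*I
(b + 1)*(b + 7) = b^2 + 8*b + 7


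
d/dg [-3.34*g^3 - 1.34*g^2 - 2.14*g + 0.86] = -10.02*g^2 - 2.68*g - 2.14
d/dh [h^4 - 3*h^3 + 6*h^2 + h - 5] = 4*h^3 - 9*h^2 + 12*h + 1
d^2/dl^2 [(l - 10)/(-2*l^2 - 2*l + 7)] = 4*(-2*(l - 10)*(2*l + 1)^2 + 3*(l - 3)*(2*l^2 + 2*l - 7))/(2*l^2 + 2*l - 7)^3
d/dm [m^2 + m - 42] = 2*m + 1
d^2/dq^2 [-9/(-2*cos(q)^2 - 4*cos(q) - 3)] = 36*(-4*sin(q)^4 + 6*sin(q)^2*cos(q) + 9*cos(q) + 9)/(4*cos(q) + cos(2*q) + 4)^3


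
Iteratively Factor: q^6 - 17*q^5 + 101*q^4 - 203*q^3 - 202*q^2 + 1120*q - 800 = (q - 5)*(q^5 - 12*q^4 + 41*q^3 + 2*q^2 - 192*q + 160) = (q - 5)^2*(q^4 - 7*q^3 + 6*q^2 + 32*q - 32) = (q - 5)^2*(q - 4)*(q^3 - 3*q^2 - 6*q + 8) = (q - 5)^2*(q - 4)*(q - 1)*(q^2 - 2*q - 8) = (q - 5)^2*(q - 4)^2*(q - 1)*(q + 2)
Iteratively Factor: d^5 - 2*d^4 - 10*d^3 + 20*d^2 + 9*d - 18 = (d - 2)*(d^4 - 10*d^2 + 9) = (d - 2)*(d + 1)*(d^3 - d^2 - 9*d + 9) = (d - 2)*(d + 1)*(d + 3)*(d^2 - 4*d + 3) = (d - 2)*(d - 1)*(d + 1)*(d + 3)*(d - 3)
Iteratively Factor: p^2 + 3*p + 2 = (p + 1)*(p + 2)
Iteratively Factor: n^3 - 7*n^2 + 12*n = (n - 3)*(n^2 - 4*n) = n*(n - 3)*(n - 4)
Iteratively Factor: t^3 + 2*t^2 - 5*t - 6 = (t - 2)*(t^2 + 4*t + 3) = (t - 2)*(t + 3)*(t + 1)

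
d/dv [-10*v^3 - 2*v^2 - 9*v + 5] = -30*v^2 - 4*v - 9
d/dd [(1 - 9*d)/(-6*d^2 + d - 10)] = (54*d^2 - 9*d - (9*d - 1)*(12*d - 1) + 90)/(6*d^2 - d + 10)^2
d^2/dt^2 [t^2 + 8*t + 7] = 2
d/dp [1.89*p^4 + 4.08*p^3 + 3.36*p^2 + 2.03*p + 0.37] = 7.56*p^3 + 12.24*p^2 + 6.72*p + 2.03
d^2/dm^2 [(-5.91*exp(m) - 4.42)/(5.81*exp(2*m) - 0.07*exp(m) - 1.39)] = (-199.498551*exp(4*m) - 599.211445*exp(3*m) - 280.978572*exp(2*m) - 142.228527*exp(m) - 10.988645)*exp(m)/(196.122941*exp(6*m) - 7.088781*exp(5*m) - 140.67753*exp(4*m) + 3.391535*exp(3*m) + 33.65607*exp(2*m) - 0.405741*exp(m) - 2.685619)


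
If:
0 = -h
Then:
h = 0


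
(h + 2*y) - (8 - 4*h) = 5*h + 2*y - 8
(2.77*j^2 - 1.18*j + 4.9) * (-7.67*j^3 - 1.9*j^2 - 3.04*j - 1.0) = -21.2459*j^5 + 3.7876*j^4 - 43.7618*j^3 - 8.4928*j^2 - 13.716*j - 4.9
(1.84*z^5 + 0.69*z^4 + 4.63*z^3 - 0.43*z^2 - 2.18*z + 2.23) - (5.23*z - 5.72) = 1.84*z^5 + 0.69*z^4 + 4.63*z^3 - 0.43*z^2 - 7.41*z + 7.95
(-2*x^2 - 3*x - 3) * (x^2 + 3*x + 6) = -2*x^4 - 9*x^3 - 24*x^2 - 27*x - 18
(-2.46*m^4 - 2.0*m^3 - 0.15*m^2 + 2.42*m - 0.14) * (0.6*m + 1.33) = -1.476*m^5 - 4.4718*m^4 - 2.75*m^3 + 1.2525*m^2 + 3.1346*m - 0.1862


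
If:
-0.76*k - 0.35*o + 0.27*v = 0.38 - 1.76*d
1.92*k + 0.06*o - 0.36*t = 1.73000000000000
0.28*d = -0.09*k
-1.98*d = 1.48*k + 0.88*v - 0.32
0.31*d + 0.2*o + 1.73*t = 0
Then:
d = -0.40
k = 1.26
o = -6.50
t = 0.82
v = -0.84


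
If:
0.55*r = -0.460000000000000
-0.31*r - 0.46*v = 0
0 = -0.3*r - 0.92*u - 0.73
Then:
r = -0.84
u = -0.52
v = 0.56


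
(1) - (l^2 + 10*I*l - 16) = -l^2 - 10*I*l + 17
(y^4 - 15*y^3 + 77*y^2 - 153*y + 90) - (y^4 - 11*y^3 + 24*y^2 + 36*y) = -4*y^3 + 53*y^2 - 189*y + 90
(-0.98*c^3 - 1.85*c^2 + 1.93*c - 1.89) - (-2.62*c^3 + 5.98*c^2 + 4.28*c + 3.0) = 1.64*c^3 - 7.83*c^2 - 2.35*c - 4.89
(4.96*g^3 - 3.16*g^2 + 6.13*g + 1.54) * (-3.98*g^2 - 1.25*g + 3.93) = -19.7408*g^5 + 6.3768*g^4 - 0.954600000000003*g^3 - 26.2105*g^2 + 22.1659*g + 6.0522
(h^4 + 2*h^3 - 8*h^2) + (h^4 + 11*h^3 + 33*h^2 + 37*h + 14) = 2*h^4 + 13*h^3 + 25*h^2 + 37*h + 14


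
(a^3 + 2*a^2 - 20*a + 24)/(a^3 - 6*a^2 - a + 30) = (a^3 + 2*a^2 - 20*a + 24)/(a^3 - 6*a^2 - a + 30)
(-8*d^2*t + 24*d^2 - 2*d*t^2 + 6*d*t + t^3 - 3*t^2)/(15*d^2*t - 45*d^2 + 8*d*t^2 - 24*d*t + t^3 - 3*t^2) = (-8*d^2 - 2*d*t + t^2)/(15*d^2 + 8*d*t + t^2)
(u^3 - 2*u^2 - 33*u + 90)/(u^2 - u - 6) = (u^2 + u - 30)/(u + 2)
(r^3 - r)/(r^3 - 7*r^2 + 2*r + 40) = (r^3 - r)/(r^3 - 7*r^2 + 2*r + 40)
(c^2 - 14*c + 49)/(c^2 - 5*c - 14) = (c - 7)/(c + 2)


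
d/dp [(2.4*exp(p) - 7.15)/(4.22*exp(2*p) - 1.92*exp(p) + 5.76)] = (-10.128*exp(2*p) + 60.346*exp(p) + 0.096)*exp(p)/(17.8084*exp(4*p) - 16.2048*exp(3*p) + 52.3008*exp(2*p) - 22.1184*exp(p) + 33.1776)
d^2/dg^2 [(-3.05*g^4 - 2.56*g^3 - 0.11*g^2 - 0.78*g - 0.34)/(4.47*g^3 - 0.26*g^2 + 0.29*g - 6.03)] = (-1.13686837721616e-13*g^7 - 2.85119199999999*g^6 - 565.479654*g^5 - 933.48714*g^4 + 59.646342*g^3 - 1557.986892*g^2 - 605.998668*g - 9.718454)/(89.314623*g^9 - 15.585102*g^8 + 18.289899*g^7 - 363.494285*g^6 + 43.234989*g^5 - 48.188616*g^4 + 490.35203*g^3 - 29.882871*g^2 + 31.633983*g - 219.256227)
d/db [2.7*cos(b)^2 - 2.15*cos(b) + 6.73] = (2.15 - 5.4*cos(b))*sin(b)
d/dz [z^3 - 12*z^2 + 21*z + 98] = 3*z^2 - 24*z + 21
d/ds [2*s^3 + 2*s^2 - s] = 6*s^2 + 4*s - 1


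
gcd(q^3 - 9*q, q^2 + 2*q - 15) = q - 3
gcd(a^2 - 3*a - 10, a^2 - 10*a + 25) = a - 5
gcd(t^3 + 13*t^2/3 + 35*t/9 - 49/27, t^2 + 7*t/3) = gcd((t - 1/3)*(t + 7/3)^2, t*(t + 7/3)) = t + 7/3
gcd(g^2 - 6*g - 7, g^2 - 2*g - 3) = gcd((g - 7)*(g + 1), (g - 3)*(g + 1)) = g + 1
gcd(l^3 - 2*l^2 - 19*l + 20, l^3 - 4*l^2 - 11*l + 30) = l - 5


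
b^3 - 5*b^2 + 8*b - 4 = (b - 2)^2*(b - 1)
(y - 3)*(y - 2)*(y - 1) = y^3 - 6*y^2 + 11*y - 6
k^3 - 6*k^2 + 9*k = k*(k - 3)^2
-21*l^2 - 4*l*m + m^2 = (-7*l + m)*(3*l + m)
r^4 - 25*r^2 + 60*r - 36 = (r - 3)*(r - 2)*(r - 1)*(r + 6)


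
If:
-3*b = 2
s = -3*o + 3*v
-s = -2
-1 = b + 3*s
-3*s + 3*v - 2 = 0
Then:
No Solution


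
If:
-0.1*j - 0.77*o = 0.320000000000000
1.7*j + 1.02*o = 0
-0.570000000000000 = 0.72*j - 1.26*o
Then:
No Solution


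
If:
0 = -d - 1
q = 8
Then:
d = -1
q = 8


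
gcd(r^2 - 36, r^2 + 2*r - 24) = r + 6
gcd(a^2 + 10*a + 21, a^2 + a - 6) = a + 3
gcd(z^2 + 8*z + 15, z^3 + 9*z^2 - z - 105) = z + 5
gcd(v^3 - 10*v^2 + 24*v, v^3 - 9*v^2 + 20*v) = v^2 - 4*v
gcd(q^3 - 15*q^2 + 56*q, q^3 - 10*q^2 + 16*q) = q^2 - 8*q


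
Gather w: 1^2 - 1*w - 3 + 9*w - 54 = 8*w - 56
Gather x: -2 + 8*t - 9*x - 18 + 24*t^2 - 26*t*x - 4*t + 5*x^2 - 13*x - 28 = 24*t^2 + 4*t + 5*x^2 + x*(-26*t - 22) - 48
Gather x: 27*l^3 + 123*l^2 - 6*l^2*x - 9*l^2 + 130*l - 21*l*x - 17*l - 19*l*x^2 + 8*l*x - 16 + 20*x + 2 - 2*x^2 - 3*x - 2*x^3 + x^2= 27*l^3 + 114*l^2 + 113*l - 2*x^3 + x^2*(-19*l - 1) + x*(-6*l^2 - 13*l + 17) - 14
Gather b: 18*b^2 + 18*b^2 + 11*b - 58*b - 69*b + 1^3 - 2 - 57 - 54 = 36*b^2 - 116*b - 112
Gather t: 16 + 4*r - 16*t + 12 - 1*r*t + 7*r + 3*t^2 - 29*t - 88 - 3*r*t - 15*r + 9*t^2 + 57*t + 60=-4*r + 12*t^2 + t*(12 - 4*r)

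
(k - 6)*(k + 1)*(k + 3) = k^3 - 2*k^2 - 21*k - 18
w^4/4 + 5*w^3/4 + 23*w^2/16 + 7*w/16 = w*(w/4 + 1/4)*(w + 1/2)*(w + 7/2)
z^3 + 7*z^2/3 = z^2*(z + 7/3)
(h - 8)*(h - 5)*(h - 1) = h^3 - 14*h^2 + 53*h - 40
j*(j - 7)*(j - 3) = j^3 - 10*j^2 + 21*j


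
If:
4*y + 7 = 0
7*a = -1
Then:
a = -1/7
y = -7/4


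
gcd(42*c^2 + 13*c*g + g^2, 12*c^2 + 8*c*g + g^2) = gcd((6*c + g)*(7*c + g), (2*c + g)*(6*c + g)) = 6*c + g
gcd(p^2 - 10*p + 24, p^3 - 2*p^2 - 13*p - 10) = 1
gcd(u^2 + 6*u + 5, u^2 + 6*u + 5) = u^2 + 6*u + 5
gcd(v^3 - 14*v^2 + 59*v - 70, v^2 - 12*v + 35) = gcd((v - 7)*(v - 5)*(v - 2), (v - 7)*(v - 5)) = v^2 - 12*v + 35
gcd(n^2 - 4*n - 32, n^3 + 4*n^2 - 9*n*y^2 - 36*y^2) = n + 4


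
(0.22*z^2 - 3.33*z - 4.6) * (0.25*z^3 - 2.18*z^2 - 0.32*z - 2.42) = 0.055*z^5 - 1.3121*z^4 + 6.039*z^3 + 10.5612*z^2 + 9.5306*z + 11.132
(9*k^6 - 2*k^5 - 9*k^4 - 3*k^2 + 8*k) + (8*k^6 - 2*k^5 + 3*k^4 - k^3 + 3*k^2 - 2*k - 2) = 17*k^6 - 4*k^5 - 6*k^4 - k^3 + 6*k - 2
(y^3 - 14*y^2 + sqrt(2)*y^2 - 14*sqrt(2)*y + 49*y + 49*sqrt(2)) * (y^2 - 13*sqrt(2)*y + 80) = y^5 - 12*sqrt(2)*y^4 - 14*y^4 + 103*y^3 + 168*sqrt(2)*y^3 - 756*y^2 - 508*sqrt(2)*y^2 - 1120*sqrt(2)*y + 2646*y + 3920*sqrt(2)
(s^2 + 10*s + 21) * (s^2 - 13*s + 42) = s^4 - 3*s^3 - 67*s^2 + 147*s + 882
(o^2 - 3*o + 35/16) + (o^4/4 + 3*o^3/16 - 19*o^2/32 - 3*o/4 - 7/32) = o^4/4 + 3*o^3/16 + 13*o^2/32 - 15*o/4 + 63/32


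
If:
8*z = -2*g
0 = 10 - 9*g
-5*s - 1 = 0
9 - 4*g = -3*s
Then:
No Solution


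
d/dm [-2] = 0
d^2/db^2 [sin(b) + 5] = -sin(b)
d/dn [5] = 0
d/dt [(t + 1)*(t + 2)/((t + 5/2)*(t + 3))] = 2*(5*t^2 + 22*t + 23)/(4*t^4 + 44*t^3 + 181*t^2 + 330*t + 225)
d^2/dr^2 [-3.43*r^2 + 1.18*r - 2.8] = -6.86000000000000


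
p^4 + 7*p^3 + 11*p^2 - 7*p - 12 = (p - 1)*(p + 1)*(p + 3)*(p + 4)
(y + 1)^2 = y^2 + 2*y + 1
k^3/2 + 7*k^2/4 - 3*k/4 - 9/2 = (k/2 + 1)*(k - 3/2)*(k + 3)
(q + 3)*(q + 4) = q^2 + 7*q + 12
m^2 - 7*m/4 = m*(m - 7/4)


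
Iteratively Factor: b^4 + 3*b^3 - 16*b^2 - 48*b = (b + 4)*(b^3 - b^2 - 12*b) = b*(b + 4)*(b^2 - b - 12) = b*(b + 3)*(b + 4)*(b - 4)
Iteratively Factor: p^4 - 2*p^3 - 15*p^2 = (p)*(p^3 - 2*p^2 - 15*p) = p*(p - 5)*(p^2 + 3*p) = p*(p - 5)*(p + 3)*(p)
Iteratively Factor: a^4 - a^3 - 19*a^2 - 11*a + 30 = (a - 5)*(a^3 + 4*a^2 + a - 6) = (a - 5)*(a - 1)*(a^2 + 5*a + 6) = (a - 5)*(a - 1)*(a + 3)*(a + 2)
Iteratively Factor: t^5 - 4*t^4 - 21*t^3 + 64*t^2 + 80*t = (t - 4)*(t^4 - 21*t^2 - 20*t) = (t - 5)*(t - 4)*(t^3 + 5*t^2 + 4*t) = t*(t - 5)*(t - 4)*(t^2 + 5*t + 4) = t*(t - 5)*(t - 4)*(t + 1)*(t + 4)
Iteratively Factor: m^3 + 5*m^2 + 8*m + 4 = (m + 2)*(m^2 + 3*m + 2) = (m + 1)*(m + 2)*(m + 2)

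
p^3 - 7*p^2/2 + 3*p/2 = p*(p - 3)*(p - 1/2)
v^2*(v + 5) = v^3 + 5*v^2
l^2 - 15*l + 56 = (l - 8)*(l - 7)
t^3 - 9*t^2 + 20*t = t*(t - 5)*(t - 4)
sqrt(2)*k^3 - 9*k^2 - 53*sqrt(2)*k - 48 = (k - 8*sqrt(2))*(k + 3*sqrt(2))*(sqrt(2)*k + 1)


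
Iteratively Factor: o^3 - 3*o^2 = (o)*(o^2 - 3*o) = o*(o - 3)*(o)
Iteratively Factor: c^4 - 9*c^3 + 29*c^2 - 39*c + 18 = (c - 3)*(c^3 - 6*c^2 + 11*c - 6) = (c - 3)*(c - 2)*(c^2 - 4*c + 3) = (c - 3)*(c - 2)*(c - 1)*(c - 3)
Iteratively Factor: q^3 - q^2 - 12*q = (q + 3)*(q^2 - 4*q) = q*(q + 3)*(q - 4)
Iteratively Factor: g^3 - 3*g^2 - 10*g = (g - 5)*(g^2 + 2*g) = (g - 5)*(g + 2)*(g)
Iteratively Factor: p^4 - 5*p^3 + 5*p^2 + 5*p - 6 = (p - 3)*(p^3 - 2*p^2 - p + 2) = (p - 3)*(p - 1)*(p^2 - p - 2) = (p - 3)*(p - 2)*(p - 1)*(p + 1)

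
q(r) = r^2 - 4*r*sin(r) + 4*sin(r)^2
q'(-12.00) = 17.98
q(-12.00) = 170.91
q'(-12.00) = 17.98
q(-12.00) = 170.91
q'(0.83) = 0.45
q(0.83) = 0.42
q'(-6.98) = 6.08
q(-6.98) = 32.45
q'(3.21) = 20.05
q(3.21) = 11.20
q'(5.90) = -11.37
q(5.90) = 44.19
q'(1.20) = -0.37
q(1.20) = 0.44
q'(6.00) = -12.07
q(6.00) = 43.02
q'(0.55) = 0.70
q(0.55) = 0.25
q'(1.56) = -0.86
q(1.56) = 0.19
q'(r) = -4*r*cos(r) + 2*r + 8*sin(r)*cos(r) - 4*sin(r)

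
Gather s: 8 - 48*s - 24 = -48*s - 16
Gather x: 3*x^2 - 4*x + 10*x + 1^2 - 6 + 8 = 3*x^2 + 6*x + 3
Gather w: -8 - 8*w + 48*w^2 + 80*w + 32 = 48*w^2 + 72*w + 24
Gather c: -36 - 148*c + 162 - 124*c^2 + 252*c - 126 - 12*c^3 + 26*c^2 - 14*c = -12*c^3 - 98*c^2 + 90*c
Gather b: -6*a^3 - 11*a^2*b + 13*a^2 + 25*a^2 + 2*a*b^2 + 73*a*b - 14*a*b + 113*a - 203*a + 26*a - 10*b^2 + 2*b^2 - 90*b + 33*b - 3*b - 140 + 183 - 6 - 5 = -6*a^3 + 38*a^2 - 64*a + b^2*(2*a - 8) + b*(-11*a^2 + 59*a - 60) + 32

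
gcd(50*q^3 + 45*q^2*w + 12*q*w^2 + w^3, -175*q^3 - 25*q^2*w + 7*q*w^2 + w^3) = 5*q + w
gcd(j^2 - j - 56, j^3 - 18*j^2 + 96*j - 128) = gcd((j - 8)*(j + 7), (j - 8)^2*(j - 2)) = j - 8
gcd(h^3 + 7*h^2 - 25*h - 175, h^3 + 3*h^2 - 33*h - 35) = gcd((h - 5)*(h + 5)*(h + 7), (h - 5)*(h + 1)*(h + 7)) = h^2 + 2*h - 35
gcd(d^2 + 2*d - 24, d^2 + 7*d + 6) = d + 6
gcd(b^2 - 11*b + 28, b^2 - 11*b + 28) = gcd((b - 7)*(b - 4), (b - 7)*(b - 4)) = b^2 - 11*b + 28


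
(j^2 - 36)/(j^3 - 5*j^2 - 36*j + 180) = 1/(j - 5)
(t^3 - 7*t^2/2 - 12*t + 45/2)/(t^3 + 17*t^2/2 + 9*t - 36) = (t^2 - 2*t - 15)/(t^2 + 10*t + 24)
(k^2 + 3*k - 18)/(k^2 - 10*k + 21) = (k + 6)/(k - 7)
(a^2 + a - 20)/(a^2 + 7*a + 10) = (a - 4)/(a + 2)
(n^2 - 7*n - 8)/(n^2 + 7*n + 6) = (n - 8)/(n + 6)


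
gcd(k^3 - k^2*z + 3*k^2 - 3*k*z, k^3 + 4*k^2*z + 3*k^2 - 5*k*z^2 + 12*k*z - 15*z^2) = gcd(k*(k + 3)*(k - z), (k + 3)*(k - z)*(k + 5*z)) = -k^2 + k*z - 3*k + 3*z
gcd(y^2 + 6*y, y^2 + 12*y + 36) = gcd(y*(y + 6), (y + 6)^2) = y + 6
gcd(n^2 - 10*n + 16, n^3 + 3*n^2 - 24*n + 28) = n - 2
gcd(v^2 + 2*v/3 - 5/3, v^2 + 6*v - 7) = v - 1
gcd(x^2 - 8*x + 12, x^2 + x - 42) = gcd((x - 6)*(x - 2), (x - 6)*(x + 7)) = x - 6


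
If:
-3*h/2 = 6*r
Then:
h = -4*r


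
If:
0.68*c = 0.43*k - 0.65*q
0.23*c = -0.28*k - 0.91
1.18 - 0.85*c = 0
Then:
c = 1.39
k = -4.39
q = -4.36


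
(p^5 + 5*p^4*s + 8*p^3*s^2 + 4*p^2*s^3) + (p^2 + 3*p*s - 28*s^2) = p^5 + 5*p^4*s + 8*p^3*s^2 + 4*p^2*s^3 + p^2 + 3*p*s - 28*s^2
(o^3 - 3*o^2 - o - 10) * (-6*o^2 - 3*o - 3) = -6*o^5 + 15*o^4 + 12*o^3 + 72*o^2 + 33*o + 30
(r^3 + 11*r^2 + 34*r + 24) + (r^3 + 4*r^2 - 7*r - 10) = 2*r^3 + 15*r^2 + 27*r + 14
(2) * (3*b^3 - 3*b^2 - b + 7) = 6*b^3 - 6*b^2 - 2*b + 14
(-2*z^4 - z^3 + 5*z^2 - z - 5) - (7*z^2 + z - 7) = -2*z^4 - z^3 - 2*z^2 - 2*z + 2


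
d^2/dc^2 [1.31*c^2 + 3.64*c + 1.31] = 2.62000000000000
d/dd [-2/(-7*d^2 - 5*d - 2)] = 2*(-14*d - 5)/(7*d^2 + 5*d + 2)^2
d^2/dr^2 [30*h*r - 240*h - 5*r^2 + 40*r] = -10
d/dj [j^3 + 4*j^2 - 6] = j*(3*j + 8)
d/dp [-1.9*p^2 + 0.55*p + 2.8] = 0.55 - 3.8*p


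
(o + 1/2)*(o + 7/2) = o^2 + 4*o + 7/4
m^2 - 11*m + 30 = (m - 6)*(m - 5)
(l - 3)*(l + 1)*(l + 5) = l^3 + 3*l^2 - 13*l - 15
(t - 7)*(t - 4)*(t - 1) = t^3 - 12*t^2 + 39*t - 28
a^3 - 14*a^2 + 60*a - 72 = (a - 6)^2*(a - 2)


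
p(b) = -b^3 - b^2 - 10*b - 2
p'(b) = -3*b^2 - 2*b - 10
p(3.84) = -111.77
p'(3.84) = -61.92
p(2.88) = -62.98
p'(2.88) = -40.64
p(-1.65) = 16.27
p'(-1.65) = -14.87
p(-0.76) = 5.46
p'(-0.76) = -10.21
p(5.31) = -233.02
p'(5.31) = -105.21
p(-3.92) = 82.07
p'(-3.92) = -48.26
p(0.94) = -13.11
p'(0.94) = -14.53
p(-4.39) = 107.23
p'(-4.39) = -59.04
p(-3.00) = 46.00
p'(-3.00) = -31.00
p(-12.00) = 1702.00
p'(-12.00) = -418.00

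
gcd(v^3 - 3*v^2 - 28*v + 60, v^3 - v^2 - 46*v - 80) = v + 5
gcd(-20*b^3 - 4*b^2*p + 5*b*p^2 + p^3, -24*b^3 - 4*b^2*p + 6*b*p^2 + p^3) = -4*b^2 + p^2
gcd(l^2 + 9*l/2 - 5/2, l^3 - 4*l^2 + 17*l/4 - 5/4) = l - 1/2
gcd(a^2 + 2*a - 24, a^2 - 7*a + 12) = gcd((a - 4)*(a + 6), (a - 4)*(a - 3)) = a - 4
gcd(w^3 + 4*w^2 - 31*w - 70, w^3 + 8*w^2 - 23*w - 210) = w^2 + 2*w - 35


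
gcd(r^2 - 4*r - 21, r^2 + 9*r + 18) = r + 3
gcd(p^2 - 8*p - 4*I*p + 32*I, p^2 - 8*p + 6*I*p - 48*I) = p - 8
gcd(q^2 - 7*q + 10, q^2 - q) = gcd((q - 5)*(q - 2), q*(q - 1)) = 1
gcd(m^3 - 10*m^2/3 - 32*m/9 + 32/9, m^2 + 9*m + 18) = 1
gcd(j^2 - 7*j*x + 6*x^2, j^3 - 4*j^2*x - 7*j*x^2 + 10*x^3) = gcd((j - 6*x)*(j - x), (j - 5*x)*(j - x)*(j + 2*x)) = -j + x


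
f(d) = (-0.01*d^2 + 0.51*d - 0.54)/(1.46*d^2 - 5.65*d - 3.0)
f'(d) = (0.51 - 0.02*d)/(1.46*d^2 - 5.65*d - 3.0) + (5.65 - 2.92*d)*(-0.01*d^2 + 0.51*d - 0.54)/(1.46*d^2 - 5.65*d - 3.0)^2 = (-0.6881*d^2 + 1.6368*d - 4.581)/(2.1316*d^4 - 16.498*d^3 + 23.1625*d^2 + 33.9*d + 9.0)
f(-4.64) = -0.06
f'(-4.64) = -0.01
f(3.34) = -0.19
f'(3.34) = -0.22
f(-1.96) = -0.12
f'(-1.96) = -0.06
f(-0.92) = -0.30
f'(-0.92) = -0.57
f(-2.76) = -0.09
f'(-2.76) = -0.03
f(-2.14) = -0.11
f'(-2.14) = -0.05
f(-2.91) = -0.08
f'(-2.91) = -0.02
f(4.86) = 0.42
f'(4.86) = -0.79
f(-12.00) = -0.03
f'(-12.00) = -0.00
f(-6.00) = -0.05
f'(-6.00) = -0.01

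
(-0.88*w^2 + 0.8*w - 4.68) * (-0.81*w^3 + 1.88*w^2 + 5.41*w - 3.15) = 0.7128*w^5 - 2.3024*w^4 + 0.534*w^3 - 1.6984*w^2 - 27.8388*w + 14.742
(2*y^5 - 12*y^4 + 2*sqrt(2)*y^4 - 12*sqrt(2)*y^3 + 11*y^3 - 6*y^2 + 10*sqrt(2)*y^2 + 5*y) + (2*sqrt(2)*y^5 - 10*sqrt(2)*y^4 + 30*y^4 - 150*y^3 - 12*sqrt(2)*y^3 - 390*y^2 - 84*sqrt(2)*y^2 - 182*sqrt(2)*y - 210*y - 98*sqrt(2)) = 2*y^5 + 2*sqrt(2)*y^5 - 8*sqrt(2)*y^4 + 18*y^4 - 139*y^3 - 24*sqrt(2)*y^3 - 396*y^2 - 74*sqrt(2)*y^2 - 182*sqrt(2)*y - 205*y - 98*sqrt(2)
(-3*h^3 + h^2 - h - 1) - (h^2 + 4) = -3*h^3 - h - 5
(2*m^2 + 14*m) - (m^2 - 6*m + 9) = m^2 + 20*m - 9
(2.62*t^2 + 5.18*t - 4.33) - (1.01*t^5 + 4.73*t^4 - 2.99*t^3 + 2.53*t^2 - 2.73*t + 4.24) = -1.01*t^5 - 4.73*t^4 + 2.99*t^3 + 0.0900000000000003*t^2 + 7.91*t - 8.57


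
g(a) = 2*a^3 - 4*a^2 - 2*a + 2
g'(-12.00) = 958.00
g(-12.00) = -4006.00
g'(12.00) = 766.00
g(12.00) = 2858.00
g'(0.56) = -4.60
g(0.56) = -0.02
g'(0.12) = -2.87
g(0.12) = 1.71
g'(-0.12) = -0.95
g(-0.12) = 2.18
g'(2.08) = 7.32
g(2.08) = -1.47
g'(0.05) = -2.38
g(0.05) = 1.89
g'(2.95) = 26.62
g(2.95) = 12.63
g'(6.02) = 167.28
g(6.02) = 281.33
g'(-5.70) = 238.54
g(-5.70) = -486.95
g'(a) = 6*a^2 - 8*a - 2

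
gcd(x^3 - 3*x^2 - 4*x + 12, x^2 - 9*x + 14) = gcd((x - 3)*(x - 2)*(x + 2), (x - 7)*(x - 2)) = x - 2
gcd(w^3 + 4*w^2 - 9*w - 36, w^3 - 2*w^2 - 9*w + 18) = w^2 - 9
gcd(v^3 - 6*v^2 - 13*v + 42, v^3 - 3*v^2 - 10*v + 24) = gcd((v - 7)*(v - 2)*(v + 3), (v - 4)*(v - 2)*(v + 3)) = v^2 + v - 6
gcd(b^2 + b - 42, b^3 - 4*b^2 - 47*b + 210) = b^2 + b - 42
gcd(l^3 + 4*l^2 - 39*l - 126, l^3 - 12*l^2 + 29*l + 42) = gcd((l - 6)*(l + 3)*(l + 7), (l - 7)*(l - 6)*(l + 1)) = l - 6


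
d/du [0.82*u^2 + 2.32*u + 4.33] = 1.64*u + 2.32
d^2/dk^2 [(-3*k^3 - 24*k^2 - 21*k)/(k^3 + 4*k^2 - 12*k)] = 6*(-4*k^3 - 57*k^2 - 372*k - 724)/(k^6 + 12*k^5 + 12*k^4 - 224*k^3 - 144*k^2 + 1728*k - 1728)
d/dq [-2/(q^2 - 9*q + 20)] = 2*(2*q - 9)/(q^2 - 9*q + 20)^2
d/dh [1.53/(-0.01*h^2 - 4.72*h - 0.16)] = (0.0306*h + 7.2216)/(0.01*h^2 + 4.72*h + 0.16)^2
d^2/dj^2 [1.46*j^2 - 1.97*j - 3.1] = 2.92000000000000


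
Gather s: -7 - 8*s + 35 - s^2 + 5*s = -s^2 - 3*s + 28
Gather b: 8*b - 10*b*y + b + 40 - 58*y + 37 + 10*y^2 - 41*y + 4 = b*(9 - 10*y) + 10*y^2 - 99*y + 81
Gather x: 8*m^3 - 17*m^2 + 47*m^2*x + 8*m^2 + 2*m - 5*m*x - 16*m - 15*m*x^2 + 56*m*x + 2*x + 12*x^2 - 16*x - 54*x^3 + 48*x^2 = 8*m^3 - 9*m^2 - 14*m - 54*x^3 + x^2*(60 - 15*m) + x*(47*m^2 + 51*m - 14)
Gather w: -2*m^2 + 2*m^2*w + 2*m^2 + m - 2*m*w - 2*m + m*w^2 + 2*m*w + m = 2*m^2*w + m*w^2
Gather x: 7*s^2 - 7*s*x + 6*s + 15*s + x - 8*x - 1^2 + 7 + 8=7*s^2 + 21*s + x*(-7*s - 7) + 14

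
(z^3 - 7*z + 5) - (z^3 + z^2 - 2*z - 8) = -z^2 - 5*z + 13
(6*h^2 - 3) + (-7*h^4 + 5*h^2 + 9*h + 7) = -7*h^4 + 11*h^2 + 9*h + 4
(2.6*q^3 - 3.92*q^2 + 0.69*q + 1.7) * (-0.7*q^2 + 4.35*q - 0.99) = -1.82*q^5 + 14.054*q^4 - 20.109*q^3 + 5.6923*q^2 + 6.7119*q - 1.683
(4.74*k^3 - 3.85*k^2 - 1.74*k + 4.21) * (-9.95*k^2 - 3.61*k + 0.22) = -47.163*k^5 + 21.1961*k^4 + 32.2543*k^3 - 36.4551*k^2 - 15.5809*k + 0.9262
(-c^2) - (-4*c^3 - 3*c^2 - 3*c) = 4*c^3 + 2*c^2 + 3*c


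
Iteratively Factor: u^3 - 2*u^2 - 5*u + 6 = (u - 1)*(u^2 - u - 6) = (u - 3)*(u - 1)*(u + 2)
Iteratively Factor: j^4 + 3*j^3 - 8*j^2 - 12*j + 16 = (j + 2)*(j^3 + j^2 - 10*j + 8) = (j - 1)*(j + 2)*(j^2 + 2*j - 8) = (j - 1)*(j + 2)*(j + 4)*(j - 2)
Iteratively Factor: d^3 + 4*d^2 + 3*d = (d)*(d^2 + 4*d + 3) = d*(d + 3)*(d + 1)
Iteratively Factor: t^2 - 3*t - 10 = (t + 2)*(t - 5)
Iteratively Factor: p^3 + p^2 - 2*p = (p + 2)*(p^2 - p) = (p - 1)*(p + 2)*(p)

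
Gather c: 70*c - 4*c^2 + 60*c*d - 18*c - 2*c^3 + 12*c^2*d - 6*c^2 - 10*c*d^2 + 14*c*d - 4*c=-2*c^3 + c^2*(12*d - 10) + c*(-10*d^2 + 74*d + 48)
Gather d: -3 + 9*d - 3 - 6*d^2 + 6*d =-6*d^2 + 15*d - 6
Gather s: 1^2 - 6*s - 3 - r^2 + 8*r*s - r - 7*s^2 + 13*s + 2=-r^2 - r - 7*s^2 + s*(8*r + 7)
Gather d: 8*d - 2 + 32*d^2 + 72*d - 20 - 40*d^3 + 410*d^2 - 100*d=-40*d^3 + 442*d^2 - 20*d - 22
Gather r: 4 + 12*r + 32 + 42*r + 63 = 54*r + 99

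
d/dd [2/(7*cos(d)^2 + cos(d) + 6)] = 2*(14*cos(d) + 1)*sin(d)/(7*cos(d)^2 + cos(d) + 6)^2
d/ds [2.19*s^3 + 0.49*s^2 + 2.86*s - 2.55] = 6.57*s^2 + 0.98*s + 2.86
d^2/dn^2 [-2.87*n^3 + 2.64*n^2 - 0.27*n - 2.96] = 5.28 - 17.22*n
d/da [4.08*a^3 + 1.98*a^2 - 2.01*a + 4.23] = 12.24*a^2 + 3.96*a - 2.01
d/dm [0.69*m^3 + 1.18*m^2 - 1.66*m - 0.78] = 2.07*m^2 + 2.36*m - 1.66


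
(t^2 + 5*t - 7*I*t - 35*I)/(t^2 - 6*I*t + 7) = (t + 5)/(t + I)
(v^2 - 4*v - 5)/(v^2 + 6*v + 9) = (v^2 - 4*v - 5)/(v^2 + 6*v + 9)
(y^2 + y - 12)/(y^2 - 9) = (y + 4)/(y + 3)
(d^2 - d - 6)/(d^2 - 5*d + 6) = (d + 2)/(d - 2)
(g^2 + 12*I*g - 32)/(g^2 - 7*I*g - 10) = (-g^2 - 12*I*g + 32)/(-g^2 + 7*I*g + 10)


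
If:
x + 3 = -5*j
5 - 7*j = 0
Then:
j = 5/7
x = -46/7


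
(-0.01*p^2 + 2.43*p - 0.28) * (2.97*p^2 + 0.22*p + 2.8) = -0.0297*p^4 + 7.2149*p^3 - 0.325*p^2 + 6.7424*p - 0.784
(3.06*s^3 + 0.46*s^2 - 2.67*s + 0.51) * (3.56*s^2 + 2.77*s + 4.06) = 10.8936*s^5 + 10.1138*s^4 + 4.1926*s^3 - 3.7127*s^2 - 9.4275*s + 2.0706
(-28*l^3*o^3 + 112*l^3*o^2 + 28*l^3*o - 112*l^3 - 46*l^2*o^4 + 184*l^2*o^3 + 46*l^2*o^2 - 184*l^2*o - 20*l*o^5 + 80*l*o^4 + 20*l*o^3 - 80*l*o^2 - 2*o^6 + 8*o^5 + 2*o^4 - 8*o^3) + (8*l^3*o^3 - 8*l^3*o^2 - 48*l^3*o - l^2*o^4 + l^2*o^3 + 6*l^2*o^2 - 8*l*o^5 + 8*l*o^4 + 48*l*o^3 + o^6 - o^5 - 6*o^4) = -20*l^3*o^3 + 104*l^3*o^2 - 20*l^3*o - 112*l^3 - 47*l^2*o^4 + 185*l^2*o^3 + 52*l^2*o^2 - 184*l^2*o - 28*l*o^5 + 88*l*o^4 + 68*l*o^3 - 80*l*o^2 - o^6 + 7*o^5 - 4*o^4 - 8*o^3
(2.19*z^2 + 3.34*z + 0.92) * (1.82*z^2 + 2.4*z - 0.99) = 3.9858*z^4 + 11.3348*z^3 + 7.5223*z^2 - 1.0986*z - 0.9108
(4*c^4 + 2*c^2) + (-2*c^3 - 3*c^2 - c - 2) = 4*c^4 - 2*c^3 - c^2 - c - 2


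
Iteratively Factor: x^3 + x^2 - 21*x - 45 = (x + 3)*(x^2 - 2*x - 15) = (x + 3)^2*(x - 5)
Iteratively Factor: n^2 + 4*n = (n + 4)*(n)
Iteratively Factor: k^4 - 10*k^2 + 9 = (k + 1)*(k^3 - k^2 - 9*k + 9) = (k - 1)*(k + 1)*(k^2 - 9) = (k - 3)*(k - 1)*(k + 1)*(k + 3)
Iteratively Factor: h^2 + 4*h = (h)*(h + 4)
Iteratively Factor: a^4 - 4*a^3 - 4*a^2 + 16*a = (a - 4)*(a^3 - 4*a) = (a - 4)*(a + 2)*(a^2 - 2*a) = (a - 4)*(a - 2)*(a + 2)*(a)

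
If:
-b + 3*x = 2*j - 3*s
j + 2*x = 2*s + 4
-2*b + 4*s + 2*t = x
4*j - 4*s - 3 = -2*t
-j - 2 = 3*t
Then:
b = -209/16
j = -67/8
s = -129/16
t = 17/8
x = -15/8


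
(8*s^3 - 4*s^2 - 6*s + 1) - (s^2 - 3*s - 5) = 8*s^3 - 5*s^2 - 3*s + 6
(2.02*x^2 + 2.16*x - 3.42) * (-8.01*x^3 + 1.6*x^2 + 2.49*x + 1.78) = -16.1802*x^5 - 14.0696*x^4 + 35.88*x^3 + 3.502*x^2 - 4.671*x - 6.0876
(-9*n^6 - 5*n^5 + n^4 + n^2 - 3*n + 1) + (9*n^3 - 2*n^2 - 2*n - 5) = -9*n^6 - 5*n^5 + n^4 + 9*n^3 - n^2 - 5*n - 4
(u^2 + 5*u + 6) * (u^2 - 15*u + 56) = u^4 - 10*u^3 - 13*u^2 + 190*u + 336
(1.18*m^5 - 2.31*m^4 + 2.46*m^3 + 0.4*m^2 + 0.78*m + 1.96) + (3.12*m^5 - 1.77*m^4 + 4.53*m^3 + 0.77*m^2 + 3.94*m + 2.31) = 4.3*m^5 - 4.08*m^4 + 6.99*m^3 + 1.17*m^2 + 4.72*m + 4.27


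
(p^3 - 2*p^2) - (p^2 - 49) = p^3 - 3*p^2 + 49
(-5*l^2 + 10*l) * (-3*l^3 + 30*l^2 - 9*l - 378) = 15*l^5 - 180*l^4 + 345*l^3 + 1800*l^2 - 3780*l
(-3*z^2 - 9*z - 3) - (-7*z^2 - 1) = 4*z^2 - 9*z - 2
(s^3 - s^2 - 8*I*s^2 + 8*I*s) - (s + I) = s^3 - s^2 - 8*I*s^2 - s + 8*I*s - I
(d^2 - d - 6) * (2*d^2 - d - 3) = 2*d^4 - 3*d^3 - 14*d^2 + 9*d + 18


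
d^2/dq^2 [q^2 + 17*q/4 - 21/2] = 2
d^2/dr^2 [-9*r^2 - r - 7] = -18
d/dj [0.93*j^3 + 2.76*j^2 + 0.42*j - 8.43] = 2.79*j^2 + 5.52*j + 0.42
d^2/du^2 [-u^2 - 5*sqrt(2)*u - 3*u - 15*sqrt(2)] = -2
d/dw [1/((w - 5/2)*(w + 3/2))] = 16*(1 - 2*w)/(16*w^4 - 32*w^3 - 104*w^2 + 120*w + 225)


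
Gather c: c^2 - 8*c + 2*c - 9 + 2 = c^2 - 6*c - 7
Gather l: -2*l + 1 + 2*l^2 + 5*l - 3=2*l^2 + 3*l - 2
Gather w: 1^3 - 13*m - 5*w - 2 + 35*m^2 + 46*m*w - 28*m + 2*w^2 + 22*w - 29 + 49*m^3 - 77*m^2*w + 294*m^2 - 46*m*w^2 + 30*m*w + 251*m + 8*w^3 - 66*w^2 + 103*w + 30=49*m^3 + 329*m^2 + 210*m + 8*w^3 + w^2*(-46*m - 64) + w*(-77*m^2 + 76*m + 120)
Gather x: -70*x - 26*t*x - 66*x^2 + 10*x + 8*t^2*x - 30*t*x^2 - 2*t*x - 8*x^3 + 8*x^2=-8*x^3 + x^2*(-30*t - 58) + x*(8*t^2 - 28*t - 60)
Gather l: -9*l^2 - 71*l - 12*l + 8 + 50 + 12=-9*l^2 - 83*l + 70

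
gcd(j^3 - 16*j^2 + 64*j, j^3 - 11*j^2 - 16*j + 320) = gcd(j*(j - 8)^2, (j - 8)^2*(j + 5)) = j^2 - 16*j + 64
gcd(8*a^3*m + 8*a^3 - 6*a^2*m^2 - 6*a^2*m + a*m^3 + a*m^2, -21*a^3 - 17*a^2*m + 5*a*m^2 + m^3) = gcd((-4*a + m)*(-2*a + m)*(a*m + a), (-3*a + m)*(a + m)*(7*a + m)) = 1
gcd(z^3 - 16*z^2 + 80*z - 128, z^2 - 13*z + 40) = z - 8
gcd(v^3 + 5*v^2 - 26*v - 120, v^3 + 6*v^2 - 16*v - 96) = v^2 + 10*v + 24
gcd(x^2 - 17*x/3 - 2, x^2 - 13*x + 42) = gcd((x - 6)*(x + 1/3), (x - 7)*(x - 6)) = x - 6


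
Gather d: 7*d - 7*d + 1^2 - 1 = 0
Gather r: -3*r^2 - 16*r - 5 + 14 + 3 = -3*r^2 - 16*r + 12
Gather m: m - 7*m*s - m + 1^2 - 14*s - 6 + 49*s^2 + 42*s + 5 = -7*m*s + 49*s^2 + 28*s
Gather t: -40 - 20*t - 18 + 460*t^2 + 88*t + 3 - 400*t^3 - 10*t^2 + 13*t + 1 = -400*t^3 + 450*t^2 + 81*t - 54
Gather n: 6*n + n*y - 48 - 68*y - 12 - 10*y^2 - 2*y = n*(y + 6) - 10*y^2 - 70*y - 60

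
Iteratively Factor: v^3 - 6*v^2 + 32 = (v - 4)*(v^2 - 2*v - 8) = (v - 4)^2*(v + 2)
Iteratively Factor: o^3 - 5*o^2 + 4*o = (o - 4)*(o^2 - o) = o*(o - 4)*(o - 1)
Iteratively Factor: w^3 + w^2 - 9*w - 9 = (w + 3)*(w^2 - 2*w - 3) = (w + 1)*(w + 3)*(w - 3)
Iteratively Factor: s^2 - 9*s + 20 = (s - 5)*(s - 4)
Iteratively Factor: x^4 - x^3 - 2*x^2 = (x)*(x^3 - x^2 - 2*x) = x*(x - 2)*(x^2 + x) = x^2*(x - 2)*(x + 1)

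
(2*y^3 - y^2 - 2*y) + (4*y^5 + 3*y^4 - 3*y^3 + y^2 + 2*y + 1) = 4*y^5 + 3*y^4 - y^3 + 1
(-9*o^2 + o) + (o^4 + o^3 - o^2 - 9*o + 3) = o^4 + o^3 - 10*o^2 - 8*o + 3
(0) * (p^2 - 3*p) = 0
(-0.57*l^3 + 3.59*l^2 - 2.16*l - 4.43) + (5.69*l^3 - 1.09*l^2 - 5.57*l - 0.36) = 5.12*l^3 + 2.5*l^2 - 7.73*l - 4.79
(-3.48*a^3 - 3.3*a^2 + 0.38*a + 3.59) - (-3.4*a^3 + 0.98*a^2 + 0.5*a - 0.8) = -0.0800000000000001*a^3 - 4.28*a^2 - 0.12*a + 4.39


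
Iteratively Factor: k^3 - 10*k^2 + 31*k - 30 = (k - 3)*(k^2 - 7*k + 10) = (k - 5)*(k - 3)*(k - 2)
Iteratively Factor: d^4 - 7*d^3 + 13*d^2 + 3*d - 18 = (d + 1)*(d^3 - 8*d^2 + 21*d - 18) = (d - 3)*(d + 1)*(d^2 - 5*d + 6) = (d - 3)*(d - 2)*(d + 1)*(d - 3)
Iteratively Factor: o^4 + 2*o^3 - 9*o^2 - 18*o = (o)*(o^3 + 2*o^2 - 9*o - 18) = o*(o + 2)*(o^2 - 9) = o*(o + 2)*(o + 3)*(o - 3)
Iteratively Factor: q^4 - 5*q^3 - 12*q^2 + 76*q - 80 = (q - 2)*(q^3 - 3*q^2 - 18*q + 40) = (q - 2)^2*(q^2 - q - 20) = (q - 5)*(q - 2)^2*(q + 4)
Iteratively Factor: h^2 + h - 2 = (h - 1)*(h + 2)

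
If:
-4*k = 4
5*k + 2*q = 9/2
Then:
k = -1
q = 19/4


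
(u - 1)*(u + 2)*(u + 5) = u^3 + 6*u^2 + 3*u - 10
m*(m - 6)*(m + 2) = m^3 - 4*m^2 - 12*m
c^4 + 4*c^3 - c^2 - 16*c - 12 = (c - 2)*(c + 1)*(c + 2)*(c + 3)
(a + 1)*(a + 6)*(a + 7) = a^3 + 14*a^2 + 55*a + 42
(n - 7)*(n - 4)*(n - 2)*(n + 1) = n^4 - 12*n^3 + 37*n^2 - 6*n - 56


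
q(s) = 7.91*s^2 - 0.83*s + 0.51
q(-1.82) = 28.22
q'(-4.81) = -76.92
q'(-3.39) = -54.46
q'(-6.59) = -105.08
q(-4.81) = 187.51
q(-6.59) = 349.50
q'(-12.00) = -190.67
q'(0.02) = -0.51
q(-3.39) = 94.23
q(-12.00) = 1149.51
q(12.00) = 1129.59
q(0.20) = 0.66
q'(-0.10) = -2.41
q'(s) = 15.82*s - 0.83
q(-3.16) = 82.12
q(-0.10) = 0.67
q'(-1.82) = -29.62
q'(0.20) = 2.33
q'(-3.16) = -50.82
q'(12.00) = 189.01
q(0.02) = 0.50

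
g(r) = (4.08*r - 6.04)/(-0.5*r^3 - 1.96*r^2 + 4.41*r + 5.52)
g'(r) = (4.08*r - 6.04)*(1.5*r^2 + 3.92*r - 4.41)/(-0.5*r^3 - 1.96*r^2 + 4.41*r + 5.52)^2 + 4.08/(-0.5*r^3 - 1.96*r^2 + 4.41*r + 5.52)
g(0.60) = -0.49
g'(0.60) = 0.66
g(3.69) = -0.30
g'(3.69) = 0.17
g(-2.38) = 1.69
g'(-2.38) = 0.51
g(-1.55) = 2.97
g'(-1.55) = 3.93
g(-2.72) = 1.57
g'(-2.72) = 0.20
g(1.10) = -0.21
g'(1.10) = 0.51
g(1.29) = -0.11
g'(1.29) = 0.54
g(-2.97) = 1.54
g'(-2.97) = 0.02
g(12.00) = -0.04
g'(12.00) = 0.01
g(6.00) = -0.13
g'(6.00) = 0.03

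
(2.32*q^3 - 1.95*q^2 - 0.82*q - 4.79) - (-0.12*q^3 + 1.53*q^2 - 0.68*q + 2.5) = 2.44*q^3 - 3.48*q^2 - 0.14*q - 7.29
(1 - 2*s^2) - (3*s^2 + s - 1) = -5*s^2 - s + 2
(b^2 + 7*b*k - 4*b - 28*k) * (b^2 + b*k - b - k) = b^4 + 8*b^3*k - 5*b^3 + 7*b^2*k^2 - 40*b^2*k + 4*b^2 - 35*b*k^2 + 32*b*k + 28*k^2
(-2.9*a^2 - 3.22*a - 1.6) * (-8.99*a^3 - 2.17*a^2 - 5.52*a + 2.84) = 26.071*a^5 + 35.2408*a^4 + 37.3794*a^3 + 13.0104*a^2 - 0.312800000000001*a - 4.544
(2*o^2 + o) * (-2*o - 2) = -4*o^3 - 6*o^2 - 2*o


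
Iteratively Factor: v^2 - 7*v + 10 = (v - 2)*(v - 5)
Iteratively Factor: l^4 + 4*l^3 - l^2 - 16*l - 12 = (l + 2)*(l^3 + 2*l^2 - 5*l - 6) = (l - 2)*(l + 2)*(l^2 + 4*l + 3) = (l - 2)*(l + 1)*(l + 2)*(l + 3)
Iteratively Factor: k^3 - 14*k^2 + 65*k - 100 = (k - 4)*(k^2 - 10*k + 25) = (k - 5)*(k - 4)*(k - 5)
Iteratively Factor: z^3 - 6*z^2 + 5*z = (z - 5)*(z^2 - z) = (z - 5)*(z - 1)*(z)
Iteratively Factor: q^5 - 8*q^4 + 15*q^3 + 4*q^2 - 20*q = (q + 1)*(q^4 - 9*q^3 + 24*q^2 - 20*q) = (q - 2)*(q + 1)*(q^3 - 7*q^2 + 10*q) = (q - 2)^2*(q + 1)*(q^2 - 5*q) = (q - 5)*(q - 2)^2*(q + 1)*(q)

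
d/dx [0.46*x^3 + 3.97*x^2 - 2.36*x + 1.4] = 1.38*x^2 + 7.94*x - 2.36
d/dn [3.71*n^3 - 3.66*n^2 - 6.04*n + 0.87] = 11.13*n^2 - 7.32*n - 6.04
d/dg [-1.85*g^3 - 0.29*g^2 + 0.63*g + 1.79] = -5.55*g^2 - 0.58*g + 0.63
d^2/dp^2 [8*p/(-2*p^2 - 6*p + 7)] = 32*(-2*p*(2*p + 3)^2 + 3*(p + 1)*(2*p^2 + 6*p - 7))/(2*p^2 + 6*p - 7)^3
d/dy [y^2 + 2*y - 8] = 2*y + 2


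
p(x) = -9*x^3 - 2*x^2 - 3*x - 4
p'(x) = -27*x^2 - 4*x - 3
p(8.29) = -5293.82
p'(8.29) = -1891.71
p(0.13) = -4.44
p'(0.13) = -3.98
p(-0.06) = -3.83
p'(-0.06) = -2.86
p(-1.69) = 38.80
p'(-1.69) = -73.35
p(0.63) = -8.93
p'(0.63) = -16.24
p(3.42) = -397.67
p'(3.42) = -332.48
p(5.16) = -1309.22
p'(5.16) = -742.53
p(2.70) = -203.83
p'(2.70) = -210.63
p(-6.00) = 1886.00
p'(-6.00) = -951.00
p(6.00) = -2038.00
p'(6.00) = -999.00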